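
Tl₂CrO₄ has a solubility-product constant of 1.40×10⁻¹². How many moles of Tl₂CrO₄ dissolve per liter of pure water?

7.05×10⁻⁵ M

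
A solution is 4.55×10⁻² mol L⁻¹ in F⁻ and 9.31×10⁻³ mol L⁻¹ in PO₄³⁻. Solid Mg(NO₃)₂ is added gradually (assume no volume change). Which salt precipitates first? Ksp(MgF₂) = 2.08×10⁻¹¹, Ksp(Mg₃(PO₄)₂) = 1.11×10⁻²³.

Each salt precipitates once Q = Ksp for that salt.
For MgF₂: [Mg²⁺] = (Ksp/[F⁻]^2) = 1.00×10⁻⁸ mol L⁻¹
For Mg₃(PO₄)₂: [Mg²⁺] = (Ksp/[PO₄³⁻]^2)^(1/3) = 5.04×10⁻⁷ mol L⁻¹
MgF₂ requires the lower [Mg²⁺], so it precipitates first.

MgF₂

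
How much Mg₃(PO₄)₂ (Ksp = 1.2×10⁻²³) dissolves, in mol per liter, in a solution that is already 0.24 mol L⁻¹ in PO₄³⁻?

2.0×10⁻⁸ M

Mg₃(PO₄)₂(s) ⇌ 3 Mg²⁺(aq) + 2 PO₄³⁻(aq)
The solution already contains PO₄³⁻ at 0.24 mol L⁻¹. Let s be the molar solubility of Mg₃(PO₄)₂.
[PO₄³⁻] ≈ 0.24 mol L⁻¹ (common ion dominates); [Mg²⁺] = 3s.
Ksp = [Mg²⁺]^3[PO₄³⁻]^2 = (3s)^3(0.24)^2
(3s)^3 = 1.2×10⁻²³ / (0.24)^2 = 2.1×10⁻²²
s = 2.0×10⁻⁸ mol L⁻¹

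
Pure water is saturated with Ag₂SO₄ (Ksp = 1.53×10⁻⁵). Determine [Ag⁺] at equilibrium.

3.13×10⁻² M

Ag₂SO₄(s) ⇌ 2 Ag⁺(aq) + SO₄²⁻(aq)
With molar solubility s: [Ag⁺] = 2s, [SO₄²⁻] = s.
Ksp = [Ag⁺]^2[SO₄²⁻] = (2s)^2 · s = 4s^3 = 1.53×10⁻⁵
s = 1.56×10⁻² mol L⁻¹
[Ag⁺] = 2s = 3.13×10⁻² mol L⁻¹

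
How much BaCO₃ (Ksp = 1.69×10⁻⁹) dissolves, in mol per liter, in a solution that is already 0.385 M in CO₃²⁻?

4.39×10⁻⁹ M

BaCO₃(s) ⇌ Ba²⁺(aq) + CO₃²⁻(aq)
With CO₃²⁻ already at 0.385 M and s small, take [CO₃²⁻] ≈ 0.385 M and [Ba²⁺] = s.
Ksp = [Ba²⁺][CO₃²⁻] = s(0.385)
s = 1.69×10⁻⁹ / (0.385) = 4.39×10⁻⁹
s = 4.39×10⁻⁹ M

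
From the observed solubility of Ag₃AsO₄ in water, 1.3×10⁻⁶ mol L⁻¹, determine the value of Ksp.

Ag₃AsO₄(s) ⇌ 3 Ag⁺(aq) + AsO₄³⁻(aq)
For each mole of Ag₃AsO₄ that dissolves per liter, [Ag⁺] = 3s and [AsO₄³⁻] = s; let s denote this solubility.
Ksp = [Ag⁺]^3[AsO₄³⁻] = (3s)^3 · s = 27s^4
Ksp = 27 × (1.3×10⁻⁶)^4 = 7.7×10⁻²³

Ksp = 7.7×10⁻²³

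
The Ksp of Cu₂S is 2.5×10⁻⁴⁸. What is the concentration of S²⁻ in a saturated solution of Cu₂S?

8.5×10⁻¹⁷ M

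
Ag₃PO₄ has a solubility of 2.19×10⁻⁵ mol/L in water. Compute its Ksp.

Ksp = 6.21×10⁻¹⁸

Ag₃PO₄(s) ⇌ 3 Ag⁺(aq) + PO₄³⁻(aq)
With molar solubility s: [Ag⁺] = 3s, [PO₄³⁻] = s.
Ksp = [Ag⁺]^3[PO₄³⁻] = (3s)^3 · s = 27s^4
Ksp = 27 × (2.19×10⁻⁵)^4 = 6.21×10⁻¹⁸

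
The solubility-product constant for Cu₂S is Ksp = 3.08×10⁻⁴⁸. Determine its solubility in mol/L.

Cu₂S(s) ⇌ 2 Cu⁺(aq) + S²⁻(aq)
Call the molar solubility s, so that [Cu⁺] = 2s and [S²⁻] = s.
Ksp = [Cu⁺]^2[S²⁻] = (2s)^2 · s = 4s^3
4s^3 = 3.08×10⁻⁴⁸  ⇒  s^3 = 7.70×10⁻⁴⁹
Taking the 3rd root, s = 9.17×10⁻¹⁷ mol L⁻¹.

9.17×10⁻¹⁷ M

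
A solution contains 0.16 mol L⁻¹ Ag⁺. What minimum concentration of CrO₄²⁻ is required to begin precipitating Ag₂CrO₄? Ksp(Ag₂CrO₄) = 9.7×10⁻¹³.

A salt starts to precipitate once the ion product Q reaches its Ksp.
Ag₂CrO₄(s) ⇌ 2 Ag⁺(aq) + CrO₄²⁻(aq)
Ksp = [Ag⁺]^2[CrO₄²⁻] = [CrO₄²⁻](0.16)^2
[CrO₄²⁻] = 9.7×10⁻¹³ / (0.16)^2 = 3.8×10⁻¹¹
[CrO₄²⁻] = 3.8×10⁻¹¹ mol L⁻¹

3.8×10⁻¹¹ M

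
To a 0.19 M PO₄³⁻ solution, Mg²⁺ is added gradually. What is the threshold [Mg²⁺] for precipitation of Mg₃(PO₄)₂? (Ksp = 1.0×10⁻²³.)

6.5×10⁻⁸ M

Precipitation of each salt begins when its ion product equals Ksp.
Mg₃(PO₄)₂(s) ⇌ 3 Mg²⁺(aq) + 2 PO₄³⁻(aq)
Ksp = [Mg²⁺]^3[PO₄³⁻]^2 = [Mg²⁺]^3(0.19)^2
[Mg²⁺]^3 = 1.0×10⁻²³ / (0.19)^2 = 2.8×10⁻²²
[Mg²⁺] = 6.5×10⁻⁸ M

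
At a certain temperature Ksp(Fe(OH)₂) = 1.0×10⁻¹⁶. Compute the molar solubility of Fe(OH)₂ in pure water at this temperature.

2.9×10⁻⁶ M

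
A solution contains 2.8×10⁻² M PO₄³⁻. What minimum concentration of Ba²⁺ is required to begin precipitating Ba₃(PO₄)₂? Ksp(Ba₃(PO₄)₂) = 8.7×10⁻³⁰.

A salt starts to precipitate once the ion product Q reaches its Ksp.
Ba₃(PO₄)₂(s) ⇌ 3 Ba²⁺(aq) + 2 PO₄³⁻(aq)
Ksp = [Ba²⁺]^3[PO₄³⁻]^2 = [Ba²⁺]^3(2.8×10⁻²)^2
[Ba²⁺]^3 = 8.7×10⁻³⁰ / (2.8×10⁻²)^2 = 1.1×10⁻²⁶
[Ba²⁺] = 2.2×10⁻⁹ M

2.2×10⁻⁹ M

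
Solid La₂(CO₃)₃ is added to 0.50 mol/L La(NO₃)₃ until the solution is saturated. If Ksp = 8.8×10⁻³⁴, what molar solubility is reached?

La₂(CO₃)₃(s) ⇌ 2 La³⁺(aq) + 3 CO₃²⁻(aq)
La³⁺ is already present at 0.50 mol/L. If s mol/L of La₂(CO₃)₃ dissolves, [CO₃²⁻] = 3s while [La³⁺] ≈ 0.50 mol/L.
Ksp = [La³⁺]^2[CO₃²⁻]^3 = (0.50)^2(3s)^3
(3s)^3 = 8.8×10⁻³⁴ / (0.50)^2 = 3.5×10⁻³³
s = 5.1×10⁻¹² mol/L

5.1×10⁻¹² M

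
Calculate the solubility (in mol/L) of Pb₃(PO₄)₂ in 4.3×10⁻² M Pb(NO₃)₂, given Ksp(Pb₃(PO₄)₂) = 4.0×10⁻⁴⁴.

Pb₃(PO₄)₂(s) ⇌ 3 Pb²⁺(aq) + 2 PO₄³⁻(aq)
Let s be the solubility of Pb₃(PO₄)₂ here. The common ion gives [Pb²⁺] ≈ 4.3×10⁻² M, and [PO₄³⁻] = 2s.
Ksp = [Pb²⁺]^3[PO₄³⁻]^2 = (4.3×10⁻²)^3(2s)^2
(2s)^2 = 4.0×10⁻⁴⁴ / (4.3×10⁻²)^3 = 5.0×10⁻⁴⁰
s = 1.1×10⁻²⁰ M

1.1×10⁻²⁰ M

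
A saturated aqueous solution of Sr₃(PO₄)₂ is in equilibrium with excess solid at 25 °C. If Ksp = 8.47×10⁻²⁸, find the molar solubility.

1.51×10⁻⁶ M

Sr₃(PO₄)₂(s) ⇌ 3 Sr²⁺(aq) + 2 PO₄³⁻(aq)
Call the molar solubility s, so that [Sr²⁺] = 3s and [PO₄³⁻] = 2s.
Ksp = [Sr²⁺]^3[PO₄³⁻]^2 = (3s)^3 · (2s)^2 = 108s^5
108s^5 = 8.47×10⁻²⁸  ⇒  s^5 = 7.84×10⁻³⁰
s = 1.51×10⁻⁶ M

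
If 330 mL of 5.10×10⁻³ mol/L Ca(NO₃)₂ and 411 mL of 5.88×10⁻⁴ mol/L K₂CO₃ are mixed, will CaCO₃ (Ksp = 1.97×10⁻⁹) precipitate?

After mixing, V = 330 mL + 411 mL = 741 mL.
[Ca²⁺] = (5.10×10⁻³)(330)/741 = 2.27×10⁻³ mol/L
[CO₃²⁻] = (5.88×10⁻⁴)(411)/741 = 3.26×10⁻⁴ mol/L
Q = [Ca²⁺][CO₃²⁻] = 7.41×10⁻⁷
Since Q (7.41×10⁻⁷) exceeds Ksp (1.97×10⁻⁹), CaCO₃ will precipitate.

Yes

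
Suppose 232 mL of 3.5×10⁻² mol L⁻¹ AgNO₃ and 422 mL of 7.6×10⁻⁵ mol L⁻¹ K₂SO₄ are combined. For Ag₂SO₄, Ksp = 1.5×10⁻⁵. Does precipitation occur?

After mixing, V = 232 mL + 422 mL = 654 mL.
[Ag⁺] = (3.5×10⁻²)(232)/654 = 1.2×10⁻² mol L⁻¹
[SO₄²⁻] = (7.6×10⁻⁵)(422)/654 = 4.9×10⁻⁵ mol L⁻¹
Q = [Ag⁺]^2[SO₄²⁻] = 7.6×10⁻⁹
Q < Ksp (7.6×10⁻⁹ vs 1.5×10⁻⁵); the solution remains unsaturated and no precipitate forms.

No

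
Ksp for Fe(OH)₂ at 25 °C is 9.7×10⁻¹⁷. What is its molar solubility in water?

2.9×10⁻⁶ M

Fe(OH)₂(s) ⇌ Fe²⁺(aq) + 2 OH⁻(aq)
Let s be the molar solubility. Then [Fe²⁺] = s and [OH⁻] = 2s.
Ksp = [Fe²⁺][OH⁻]^2 = s · (2s)^2 = 4s^3
4s^3 = 9.7×10⁻¹⁷  ⇒  s^3 = 2.4×10⁻¹⁷
s = 2.9×10⁻⁶ mol L⁻¹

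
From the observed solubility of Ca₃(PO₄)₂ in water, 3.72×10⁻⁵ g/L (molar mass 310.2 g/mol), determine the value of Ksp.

s = (3.72×10⁻⁵ g L⁻¹)/(310.2 g mol⁻¹) = 1.1992×10⁻⁷ M
Ca₃(PO₄)₂(s) ⇌ 3 Ca²⁺(aq) + 2 PO₄³⁻(aq)
With molar solubility s: [Ca²⁺] = 3s, [PO₄³⁻] = 2s.
Ksp = [Ca²⁺]^3[PO₄³⁻]^2 = (3s)^3 · (2s)^2 = 108s^5
Ksp = 108 × (1.1992×10⁻⁷)^5 = 2.68×10⁻³³

Ksp = 2.68×10⁻³³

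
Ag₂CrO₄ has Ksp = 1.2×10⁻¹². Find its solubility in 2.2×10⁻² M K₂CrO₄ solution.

Ag₂CrO₄(s) ⇌ 2 Ag⁺(aq) + CrO₄²⁻(aq)
Let s be the solubility of Ag₂CrO₄ here. The common ion gives [CrO₄²⁻] ≈ 2.2×10⁻² M, and [Ag⁺] = 2s.
Ksp = [Ag⁺]^2[CrO₄²⁻] = (2s)^2(2.2×10⁻²)
(2s)^2 = 1.2×10⁻¹² / (2.2×10⁻²) = 5.5×10⁻¹¹
s = 3.7×10⁻⁶ M

3.7×10⁻⁶ M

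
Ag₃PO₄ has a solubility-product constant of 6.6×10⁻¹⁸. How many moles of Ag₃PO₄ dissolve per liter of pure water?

2.2×10⁻⁵ M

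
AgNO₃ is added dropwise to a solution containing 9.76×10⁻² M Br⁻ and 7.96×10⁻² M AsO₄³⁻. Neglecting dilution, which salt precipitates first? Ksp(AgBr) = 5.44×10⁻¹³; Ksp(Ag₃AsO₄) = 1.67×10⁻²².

AgBr

Precipitation of each salt begins when its ion product equals Ksp.
For AgBr: [Ag⁺] = (Ksp/[Br⁻]) = 5.57×10⁻¹² M
For Ag₃AsO₄: [Ag⁺] = (Ksp/[AsO₄³⁻])^(1/3) = 1.28×10⁻⁷ M
Since AgBr needs less Ag⁺ to reach saturation, it precipitates first.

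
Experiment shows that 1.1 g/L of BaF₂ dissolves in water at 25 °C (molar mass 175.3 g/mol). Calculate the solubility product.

Molar solubility s = (1.1 g/L) / (175.3 g/mol) = 6.275×10⁻³ mol/L
BaF₂(s) ⇌ Ba²⁺(aq) + 2 F⁻(aq)
Call the molar solubility s, so that [Ba²⁺] = s and [F⁻] = 2s.
Ksp = [Ba²⁺][F⁻]^2 = s · (2s)^2 = 4s^3
Ksp = 4 × (6.275×10⁻³)^3 = 9.9×10⁻⁷

Ksp = 9.9×10⁻⁷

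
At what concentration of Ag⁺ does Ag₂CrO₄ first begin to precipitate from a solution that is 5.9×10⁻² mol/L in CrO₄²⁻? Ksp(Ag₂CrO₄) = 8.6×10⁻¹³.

A salt starts to precipitate once the ion product Q reaches its Ksp.
Ag₂CrO₄(s) ⇌ 2 Ag⁺(aq) + CrO₄²⁻(aq)
Ksp = [Ag⁺]^2[CrO₄²⁻] = [Ag⁺]^2(5.9×10⁻²)
[Ag⁺]^2 = 8.6×10⁻¹³ / (5.9×10⁻²) = 1.5×10⁻¹¹
[Ag⁺] = 3.8×10⁻⁶ mol/L

3.8×10⁻⁶ M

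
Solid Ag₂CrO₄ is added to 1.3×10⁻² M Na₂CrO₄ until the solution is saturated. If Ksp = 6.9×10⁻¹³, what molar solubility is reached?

3.6×10⁻⁶ M

Ag₂CrO₄(s) ⇌ 2 Ag⁺(aq) + CrO₄²⁻(aq)
CrO₄²⁻ is already present at 1.3×10⁻² M. If s mol/L of Ag₂CrO₄ dissolves, [Ag⁺] = 2s while [CrO₄²⁻] ≈ 1.3×10⁻² M.
Ksp = [Ag⁺]^2[CrO₄²⁻] = (2s)^2(1.3×10⁻²)
(2s)^2 = 6.9×10⁻¹³ / (1.3×10⁻²) = 5.3×10⁻¹¹
s = 3.6×10⁻⁶ M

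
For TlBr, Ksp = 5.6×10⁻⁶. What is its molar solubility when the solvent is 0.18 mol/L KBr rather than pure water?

3.1×10⁻⁵ M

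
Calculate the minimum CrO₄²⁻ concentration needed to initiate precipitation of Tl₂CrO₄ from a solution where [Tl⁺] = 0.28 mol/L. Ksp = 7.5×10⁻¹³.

9.6×10⁻¹² M

A salt starts to precipitate once the ion product Q reaches its Ksp.
Tl₂CrO₄(s) ⇌ 2 Tl⁺(aq) + CrO₄²⁻(aq)
Ksp = [Tl⁺]^2[CrO₄²⁻] = [CrO₄²⁻](0.28)^2
[CrO₄²⁻] = 7.5×10⁻¹³ / (0.28)^2 = 9.6×10⁻¹²
[CrO₄²⁻] = 9.6×10⁻¹² mol/L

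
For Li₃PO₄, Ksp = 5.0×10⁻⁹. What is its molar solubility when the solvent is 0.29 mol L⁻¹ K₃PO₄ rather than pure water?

Li₃PO₄(s) ⇌ 3 Li⁺(aq) + PO₄³⁻(aq)
PO₄³⁻ is already present at 0.29 mol L⁻¹. If s mol/L of Li₃PO₄ dissolves, [Li⁺] = 3s while [PO₄³⁻] ≈ 0.29 mol L⁻¹.
Ksp = [Li⁺]^3[PO₄³⁻] = (3s)^3(0.29)
(3s)^3 = 5.0×10⁻⁹ / (0.29) = 1.7×10⁻⁸
s = 8.6×10⁻⁴ mol L⁻¹

8.6×10⁻⁴ M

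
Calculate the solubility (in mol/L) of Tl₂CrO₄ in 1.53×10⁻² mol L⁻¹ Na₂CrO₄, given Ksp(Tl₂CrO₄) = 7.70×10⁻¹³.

Tl₂CrO₄(s) ⇌ 2 Tl⁺(aq) + CrO₄²⁻(aq)
The solution already contains CrO₄²⁻ at 1.53×10⁻² mol L⁻¹. Let s be the molar solubility of Tl₂CrO₄.
[CrO₄²⁻] ≈ 1.53×10⁻² mol L⁻¹ (common ion dominates); [Tl⁺] = 2s.
Ksp = [Tl⁺]^2[CrO₄²⁻] = (2s)^2(1.53×10⁻²)
(2s)^2 = 7.70×10⁻¹³ / (1.53×10⁻²) = 5.03×10⁻¹¹
s = 3.55×10⁻⁶ mol L⁻¹

3.55×10⁻⁶ M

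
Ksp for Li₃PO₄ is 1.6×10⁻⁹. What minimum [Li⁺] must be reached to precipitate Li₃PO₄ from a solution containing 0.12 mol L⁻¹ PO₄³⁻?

Precipitation begins when Q = Ksp.
Li₃PO₄(s) ⇌ 3 Li⁺(aq) + PO₄³⁻(aq)
Ksp = [Li⁺]^3[PO₄³⁻] = [Li⁺]^3(0.12)
[Li⁺]^3 = 1.6×10⁻⁹ / (0.12) = 1.3×10⁻⁸
[Li⁺] = 2.4×10⁻³ mol L⁻¹

2.4×10⁻³ M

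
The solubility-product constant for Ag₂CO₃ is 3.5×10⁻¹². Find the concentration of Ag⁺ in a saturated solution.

1.9×10⁻⁴ M

Ag₂CO₃(s) ⇌ 2 Ag⁺(aq) + CO₃²⁻(aq)
Let s be the molar solubility. Then [Ag⁺] = 2s and [CO₃²⁻] = s.
Ksp = [Ag⁺]^2[CO₃²⁻] = (2s)^2 · s = 4s^3 = 3.5×10⁻¹²
s = 9.6×10⁻⁵ M
[Ag⁺] = 2s = 1.9×10⁻⁴ M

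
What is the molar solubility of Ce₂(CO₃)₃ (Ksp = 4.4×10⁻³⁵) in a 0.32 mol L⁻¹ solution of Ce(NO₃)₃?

2.5×10⁻¹² M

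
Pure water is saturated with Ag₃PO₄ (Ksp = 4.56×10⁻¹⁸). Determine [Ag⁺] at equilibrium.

6.08×10⁻⁵ M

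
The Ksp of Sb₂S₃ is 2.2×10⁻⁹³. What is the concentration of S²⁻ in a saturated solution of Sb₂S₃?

3.5×10⁻¹⁹ M

Sb₂S₃(s) ⇌ 2 Sb³⁺(aq) + 3 S²⁻(aq)
Let s be the molar solubility. Then [Sb³⁺] = 2s and [S²⁻] = 3s.
Ksp = [Sb³⁺]^2[S²⁻]^3 = (2s)^2 · (3s)^3 = 108s^5 = 2.2×10⁻⁹³
s = 1.2×10⁻¹⁹ M
[S²⁻] = 3s = 3.5×10⁻¹⁹ M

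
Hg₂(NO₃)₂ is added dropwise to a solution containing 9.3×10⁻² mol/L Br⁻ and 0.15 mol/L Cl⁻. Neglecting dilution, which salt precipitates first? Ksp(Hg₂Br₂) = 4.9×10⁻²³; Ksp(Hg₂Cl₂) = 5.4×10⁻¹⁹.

Hg₂Br₂

A salt starts to precipitate once the ion product Q reaches its Ksp.
For Hg₂Br₂: [Hg₂²⁺] = (Ksp/[Br⁻]^2) = 5.7×10⁻²¹ mol/L
For Hg₂Cl₂: [Hg₂²⁺] = (Ksp/[Cl⁻]^2) = 2.4×10⁻¹⁷ mol/L
The smaller threshold [Hg₂²⁺] is reached first, so Hg₂Br₂ precipitates first.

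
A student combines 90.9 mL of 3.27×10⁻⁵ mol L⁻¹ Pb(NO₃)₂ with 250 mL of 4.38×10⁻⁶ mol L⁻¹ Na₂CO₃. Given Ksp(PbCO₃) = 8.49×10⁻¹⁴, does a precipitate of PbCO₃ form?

Total volume after mixing = 90.9 + 250 = 340.9 mL.
[Pb²⁺] = (3.27×10⁻⁵)(90.9)/340.9 = 8.72×10⁻⁶ mol L⁻¹
[CO₃²⁻] = (4.38×10⁻⁶)(250)/340.9 = 3.21×10⁻⁶ mol L⁻¹
Q = [Pb²⁺][CO₃²⁻] = 2.80×10⁻¹¹
Since Q (2.80×10⁻¹¹) exceeds Ksp (8.49×10⁻¹⁴), PbCO₃ will precipitate.

Yes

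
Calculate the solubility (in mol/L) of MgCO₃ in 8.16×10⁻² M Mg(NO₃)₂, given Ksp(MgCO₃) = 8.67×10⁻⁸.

MgCO₃(s) ⇌ Mg²⁺(aq) + CO₃²⁻(aq)
Mg²⁺ is already present at 8.16×10⁻² M. If s mol/L of MgCO₃ dissolves, [CO₃²⁻] = s while [Mg²⁺] ≈ 8.16×10⁻² M.
Ksp = [Mg²⁺][CO₃²⁻] = (8.16×10⁻²)s
s = 8.67×10⁻⁸ / (8.16×10⁻²) = 1.06×10⁻⁶
s = 1.06×10⁻⁶ M

1.06×10⁻⁶ M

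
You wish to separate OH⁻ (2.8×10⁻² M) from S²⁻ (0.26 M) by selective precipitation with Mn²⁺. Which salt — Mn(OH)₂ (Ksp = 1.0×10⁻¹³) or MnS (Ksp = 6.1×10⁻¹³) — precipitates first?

MnS

A salt starts to precipitate once the ion product Q reaches its Ksp.
For Mn(OH)₂: [Mn²⁺] = (Ksp/[OH⁻]^2) = 1.3×10⁻¹⁰ M
For MnS: [Mn²⁺] = (Ksp/[S²⁻]) = 2.3×10⁻¹² M
The smaller threshold [Mn²⁺] is reached first, so MnS precipitates first.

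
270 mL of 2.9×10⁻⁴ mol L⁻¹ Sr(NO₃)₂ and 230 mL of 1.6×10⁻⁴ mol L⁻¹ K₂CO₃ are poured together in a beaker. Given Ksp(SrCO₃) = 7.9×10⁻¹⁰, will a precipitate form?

The combined volume is 500 mL.
[Sr²⁺] = (2.9×10⁻⁴)(270)/500 = 1.6×10⁻⁴ mol L⁻¹
[CO₃²⁻] = (1.6×10⁻⁴)(230)/500 = 7.4×10⁻⁵ mol L⁻¹
Q = [Sr²⁺][CO₃²⁻] = 1.2×10⁻⁸
Because Q > Ksp (1.2×10⁻⁸ vs 7.9×10⁻¹⁰), a precipitate of SrCO₃ forms.

Yes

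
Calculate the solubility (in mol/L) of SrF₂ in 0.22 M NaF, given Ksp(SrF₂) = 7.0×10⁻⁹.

1.4×10⁻⁷ M

SrF₂(s) ⇌ Sr²⁺(aq) + 2 F⁻(aq)
The solution already contains F⁻ at 0.22 M. Let s be the molar solubility of SrF₂.
[F⁻] ≈ 0.22 M (common ion dominates); [Sr²⁺] = s.
Ksp = [Sr²⁺][F⁻]^2 = s(0.22)^2
s = 7.0×10⁻⁹ / (0.22)^2 = 1.4×10⁻⁷
s = 1.4×10⁻⁷ M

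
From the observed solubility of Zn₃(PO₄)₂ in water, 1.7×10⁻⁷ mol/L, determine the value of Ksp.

Zn₃(PO₄)₂(s) ⇌ 3 Zn²⁺(aq) + 2 PO₄³⁻(aq)
Let s be the molar solubility. Then [Zn²⁺] = 3s and [PO₄³⁻] = 2s.
Ksp = [Zn²⁺]^3[PO₄³⁻]^2 = (3s)^3 · (2s)^2 = 108s^5
Ksp = 108 × (1.7×10⁻⁷)^5 = 1.5×10⁻³²

Ksp = 1.5×10⁻³²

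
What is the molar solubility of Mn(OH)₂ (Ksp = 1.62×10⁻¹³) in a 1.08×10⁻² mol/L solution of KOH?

Mn(OH)₂(s) ⇌ Mn²⁺(aq) + 2 OH⁻(aq)
OH⁻ is already present at 1.08×10⁻² mol/L. If s mol/L of Mn(OH)₂ dissolves, [Mn²⁺] = s while [OH⁻] ≈ 1.08×10⁻² mol/L.
Ksp = [Mn²⁺][OH⁻]^2 = s(1.08×10⁻²)^2
s = 1.62×10⁻¹³ / (1.08×10⁻²)^2 = 1.39×10⁻⁹
s = 1.39×10⁻⁹ mol/L

1.39×10⁻⁹ M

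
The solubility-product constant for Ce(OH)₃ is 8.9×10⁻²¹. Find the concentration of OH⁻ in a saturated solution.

Ce(OH)₃(s) ⇌ Ce³⁺(aq) + 3 OH⁻(aq)
Call the molar solubility s, so that [Ce³⁺] = s and [OH⁻] = 3s.
Ksp = [Ce³⁺][OH⁻]^3 = s · (3s)^3 = 27s^4 = 8.9×10⁻²¹
s = 4.3×10⁻⁶ mol L⁻¹
[OH⁻] = 3s = 1.3×10⁻⁵ mol L⁻¹

1.3×10⁻⁵ M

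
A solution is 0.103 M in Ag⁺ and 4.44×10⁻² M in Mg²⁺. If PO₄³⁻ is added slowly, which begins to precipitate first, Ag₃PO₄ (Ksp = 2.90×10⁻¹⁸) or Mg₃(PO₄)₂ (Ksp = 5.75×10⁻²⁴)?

Precipitation begins when Q = Ksp.
For Ag₃PO₄: [PO₄³⁻] = (Ksp/[Ag⁺]^3) = 2.65×10⁻¹⁵ M
For Mg₃(PO₄)₂: [PO₄³⁻] = (Ksp/[Mg²⁺]^3)^(1/2) = 2.56×10⁻¹⁰ M
The smaller threshold [PO₄³⁻] is reached first, so Ag₃PO₄ precipitates first.

Ag₃PO₄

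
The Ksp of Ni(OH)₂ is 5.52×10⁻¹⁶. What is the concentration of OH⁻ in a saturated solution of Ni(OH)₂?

Ni(OH)₂(s) ⇌ Ni²⁺(aq) + 2 OH⁻(aq)
If s mol/L of Ni(OH)₂ dissolves, [Ni²⁺] = s and [OH⁻] = 2s.
Ksp = [Ni²⁺][OH⁻]^2 = s · (2s)^2 = 4s^3 = 5.52×10⁻¹⁶
s = 5.17×10⁻⁶ mol/L
[OH⁻] = 2s = 1.03×10⁻⁵ mol/L

1.03×10⁻⁵ M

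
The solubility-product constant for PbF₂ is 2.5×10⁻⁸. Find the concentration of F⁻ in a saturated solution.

PbF₂(s) ⇌ Pb²⁺(aq) + 2 F⁻(aq)
Let s be the molar solubility. Then [Pb²⁺] = s and [F⁻] = 2s.
Ksp = [Pb²⁺][F⁻]^2 = s · (2s)^2 = 4s^3 = 2.5×10⁻⁸
s = 1.8×10⁻³ M
[F⁻] = 2s = 3.7×10⁻³ M

3.7×10⁻³ M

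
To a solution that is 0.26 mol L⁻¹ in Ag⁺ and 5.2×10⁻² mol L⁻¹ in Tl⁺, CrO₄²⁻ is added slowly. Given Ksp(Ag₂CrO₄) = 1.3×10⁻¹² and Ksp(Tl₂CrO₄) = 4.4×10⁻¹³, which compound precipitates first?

Each salt precipitates once Q = Ksp for that salt.
For Ag₂CrO₄: [CrO₄²⁻] = (Ksp/[Ag⁺]^2) = 1.9×10⁻¹¹ mol L⁻¹
For Tl₂CrO₄: [CrO₄²⁻] = (Ksp/[Tl⁺]^2) = 1.6×10⁻¹⁰ mol L⁻¹
Ag₂CrO₄ requires the lower [CrO₄²⁻], so it precipitates first.

Ag₂CrO₄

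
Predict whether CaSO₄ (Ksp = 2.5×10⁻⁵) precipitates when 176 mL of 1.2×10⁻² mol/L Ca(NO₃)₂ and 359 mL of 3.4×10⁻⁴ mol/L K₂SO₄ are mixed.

No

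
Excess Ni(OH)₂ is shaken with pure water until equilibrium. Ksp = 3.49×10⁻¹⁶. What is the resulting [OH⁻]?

8.87×10⁻⁶ M

Ni(OH)₂(s) ⇌ Ni²⁺(aq) + 2 OH⁻(aq)
For each mole of Ni(OH)₂ that dissolves per liter, [Ni²⁺] = s and [OH⁻] = 2s; let s denote this solubility.
Ksp = [Ni²⁺][OH⁻]^2 = s · (2s)^2 = 4s^3 = 3.49×10⁻¹⁶
s = 4.44×10⁻⁶ M
[OH⁻] = 2s = 8.87×10⁻⁶ M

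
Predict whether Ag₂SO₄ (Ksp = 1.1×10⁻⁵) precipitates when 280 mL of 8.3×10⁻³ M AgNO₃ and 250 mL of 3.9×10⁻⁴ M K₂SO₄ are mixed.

No

Total volume after mixing = 280 + 250 = 530 mL.
[Ag⁺] = (8.3×10⁻³)(280)/530 = 4.4×10⁻³ M
[SO₄²⁻] = (3.9×10⁻⁴)(250)/530 = 1.8×10⁻⁴ M
Q = [Ag⁺]^2[SO₄²⁻] = 3.5×10⁻⁹
Q = 3.5×10⁻⁹ < Ksp = 1.1×10⁻⁵, so the solution is unsaturated and no precipitate forms.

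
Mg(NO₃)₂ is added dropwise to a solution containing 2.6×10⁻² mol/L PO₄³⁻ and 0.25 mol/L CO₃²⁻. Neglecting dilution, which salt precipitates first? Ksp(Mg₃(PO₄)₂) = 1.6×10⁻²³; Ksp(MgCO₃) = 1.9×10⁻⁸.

Precipitation begins when Q = Ksp.
For Mg₃(PO₄)₂: [Mg²⁺] = (Ksp/[PO₄³⁻]^2)^(1/3) = 2.9×10⁻⁷ mol/L
For MgCO₃: [Mg²⁺] = (Ksp/[CO₃²⁻]) = 7.6×10⁻⁸ mol/L
The smaller threshold [Mg²⁺] is reached first, so MgCO₃ precipitates first.

MgCO₃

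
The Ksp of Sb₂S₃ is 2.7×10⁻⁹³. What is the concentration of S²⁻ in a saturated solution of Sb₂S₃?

Sb₂S₃(s) ⇌ 2 Sb³⁺(aq) + 3 S²⁻(aq)
Let s be the molar solubility. Then [Sb³⁺] = 2s and [S²⁻] = 3s.
Ksp = [Sb³⁺]^2[S²⁻]^3 = (2s)^2 · (3s)^3 = 108s^5 = 2.7×10⁻⁹³
s = 1.2×10⁻¹⁹ mol L⁻¹
[S²⁻] = 3s = 3.6×10⁻¹⁹ mol L⁻¹

3.6×10⁻¹⁹ M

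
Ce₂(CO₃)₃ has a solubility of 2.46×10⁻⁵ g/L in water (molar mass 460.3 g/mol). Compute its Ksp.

Convert to molarity: s = 2.46×10⁻⁵ / 460.3 = 5.3443×10⁻⁸ mol/L
Ce₂(CO₃)₃(s) ⇌ 2 Ce³⁺(aq) + 3 CO₃²⁻(aq)
Call the molar solubility s, so that [Ce³⁺] = 2s and [CO₃²⁻] = 3s.
Ksp = [Ce³⁺]^2[CO₃²⁻]^3 = (2s)^2 · (3s)^3 = 108s^5
Ksp = 108 × (5.3443×10⁻⁸)^5 = 4.71×10⁻³⁵

Ksp = 4.71×10⁻³⁵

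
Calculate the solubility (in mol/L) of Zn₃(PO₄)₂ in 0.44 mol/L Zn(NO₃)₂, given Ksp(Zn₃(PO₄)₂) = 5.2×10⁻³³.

Zn₃(PO₄)₂(s) ⇌ 3 Zn²⁺(aq) + 2 PO₄³⁻(aq)
The solution already contains Zn²⁺ at 0.44 mol/L. Let s be the molar solubility of Zn₃(PO₄)₂.
[Zn²⁺] ≈ 0.44 mol/L (common ion dominates); [PO₄³⁻] = 2s.
Ksp = [Zn²⁺]^3[PO₄³⁻]^2 = (0.44)^3(2s)^2
(2s)^2 = 5.2×10⁻³³ / (0.44)^3 = 6.1×10⁻³²
s = 1.2×10⁻¹⁶ mol/L

1.2×10⁻¹⁶ M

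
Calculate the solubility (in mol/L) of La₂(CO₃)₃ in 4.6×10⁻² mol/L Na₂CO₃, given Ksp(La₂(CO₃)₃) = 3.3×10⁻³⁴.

La₂(CO₃)₃(s) ⇌ 2 La³⁺(aq) + 3 CO₃²⁻(aq)
CO₃²⁻ is already present at 4.6×10⁻² mol/L. If s mol/L of La₂(CO₃)₃ dissolves, [La³⁺] = 2s while [CO₃²⁻] ≈ 4.6×10⁻² mol/L.
Ksp = [La³⁺]^2[CO₃²⁻]^3 = (2s)^2(4.6×10⁻²)^3
(2s)^2 = 3.3×10⁻³⁴ / (4.6×10⁻²)^3 = 3.4×10⁻³⁰
s = 9.2×10⁻¹⁶ mol/L

9.2×10⁻¹⁶ M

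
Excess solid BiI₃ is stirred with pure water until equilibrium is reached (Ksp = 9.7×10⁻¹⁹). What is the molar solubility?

BiI₃(s) ⇌ Bi³⁺(aq) + 3 I⁻(aq)
Call the molar solubility s, so that [Bi³⁺] = s and [I⁻] = 3s.
Ksp = [Bi³⁺][I⁻]^3 = s · (3s)^3 = 27s^4
27s^4 = 9.7×10⁻¹⁹  ⇒  s^4 = 3.6×10⁻²⁰
Taking the 4th root, s = 1.4×10⁻⁵ mol L⁻¹.

1.4×10⁻⁵ M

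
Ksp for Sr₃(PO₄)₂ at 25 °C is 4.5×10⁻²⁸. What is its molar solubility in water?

1.3×10⁻⁶ M

Sr₃(PO₄)₂(s) ⇌ 3 Sr²⁺(aq) + 2 PO₄³⁻(aq)
For each mole of Sr₃(PO₄)₂ that dissolves per liter, [Sr²⁺] = 3s and [PO₄³⁻] = 2s; let s denote this solubility.
Ksp = [Sr²⁺]^3[PO₄³⁻]^2 = (3s)^3 · (2s)^2 = 108s^5
108s^5 = 4.5×10⁻²⁸  ⇒  s^5 = 4.2×10⁻³⁰
s = (4.2×10⁻³⁰)^(1/5) = 1.3×10⁻⁶ M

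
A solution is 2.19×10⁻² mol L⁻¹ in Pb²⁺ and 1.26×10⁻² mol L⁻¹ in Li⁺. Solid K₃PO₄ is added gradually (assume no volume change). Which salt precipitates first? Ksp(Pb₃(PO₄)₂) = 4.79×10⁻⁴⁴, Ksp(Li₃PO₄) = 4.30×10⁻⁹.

Pb₃(PO₄)₂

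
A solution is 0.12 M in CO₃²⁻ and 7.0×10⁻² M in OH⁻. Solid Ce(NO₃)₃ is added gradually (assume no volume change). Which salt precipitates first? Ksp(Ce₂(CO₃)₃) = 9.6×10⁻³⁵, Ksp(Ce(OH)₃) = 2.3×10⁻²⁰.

Precipitation of each salt begins when its ion product equals Ksp.
For Ce₂(CO₃)₃: [Ce³⁺] = (Ksp/[CO₃²⁻]^3)^(1/2) = 2.4×10⁻¹⁶ M
For Ce(OH)₃: [Ce³⁺] = (Ksp/[OH⁻]^3) = 6.7×10⁻¹⁷ M
The smaller threshold [Ce³⁺] is reached first, so Ce(OH)₃ precipitates first.

Ce(OH)₃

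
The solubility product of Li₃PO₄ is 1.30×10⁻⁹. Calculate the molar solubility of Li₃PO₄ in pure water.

Li₃PO₄(s) ⇌ 3 Li⁺(aq) + PO₄³⁻(aq)
For each mole of Li₃PO₄ that dissolves per liter, [Li⁺] = 3s and [PO₄³⁻] = s; let s denote this solubility.
Ksp = [Li⁺]^3[PO₄³⁻] = (3s)^3 · s = 27s^4
27s^4 = 1.30×10⁻⁹  ⇒  s^4 = 4.81×10⁻¹¹
s = (4.81×10⁻¹¹)^(1/4) = 2.63×10⁻³ mol L⁻¹

2.63×10⁻³ M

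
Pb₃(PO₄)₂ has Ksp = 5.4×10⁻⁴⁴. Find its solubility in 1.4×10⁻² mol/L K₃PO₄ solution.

Pb₃(PO₄)₂(s) ⇌ 3 Pb²⁺(aq) + 2 PO₄³⁻(aq)
PO₄³⁻ is already present at 1.4×10⁻² mol/L. If s mol/L of Pb₃(PO₄)₂ dissolves, [Pb²⁺] = 3s while [PO₄³⁻] ≈ 1.4×10⁻² mol/L.
Ksp = [Pb²⁺]^3[PO₄³⁻]^2 = (3s)^3(1.4×10⁻²)^2
(3s)^3 = 5.4×10⁻⁴⁴ / (1.4×10⁻²)^2 = 2.8×10⁻⁴⁰
s = 2.2×10⁻¹⁴ mol/L

2.2×10⁻¹⁴ M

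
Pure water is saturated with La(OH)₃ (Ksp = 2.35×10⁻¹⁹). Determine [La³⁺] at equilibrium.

9.66×10⁻⁶ M

La(OH)₃(s) ⇌ La³⁺(aq) + 3 OH⁻(aq)
If s mol/L of La(OH)₃ dissolves, [La³⁺] = s and [OH⁻] = 3s.
Ksp = [La³⁺][OH⁻]^3 = s · (3s)^3 = 27s^4 = 2.35×10⁻¹⁹
s = 9.66×10⁻⁶ mol/L
[La³⁺] = s = 9.66×10⁻⁶ mol/L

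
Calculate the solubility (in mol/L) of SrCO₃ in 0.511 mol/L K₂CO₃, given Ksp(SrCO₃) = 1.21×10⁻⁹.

SrCO₃(s) ⇌ Sr²⁺(aq) + CO₃²⁻(aq)
CO₃²⁻ is already present at 0.511 mol/L. If s mol/L of SrCO₃ dissolves, [Sr²⁺] = s while [CO₃²⁻] ≈ 0.511 mol/L.
Ksp = [Sr²⁺][CO₃²⁻] = s(0.511)
s = 1.21×10⁻⁹ / (0.511) = 2.37×10⁻⁹
s = 2.37×10⁻⁹ mol/L

2.37×10⁻⁹ M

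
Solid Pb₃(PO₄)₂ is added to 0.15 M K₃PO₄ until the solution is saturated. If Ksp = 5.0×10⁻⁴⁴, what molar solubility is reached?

4.3×10⁻¹⁵ M

Pb₃(PO₄)₂(s) ⇌ 3 Pb²⁺(aq) + 2 PO₄³⁻(aq)
The solution already contains PO₄³⁻ at 0.15 M. Let s be the molar solubility of Pb₃(PO₄)₂.
[PO₄³⁻] ≈ 0.15 M (common ion dominates); [Pb²⁺] = 3s.
Ksp = [Pb²⁺]^3[PO₄³⁻]^2 = (3s)^3(0.15)^2
(3s)^3 = 5.0×10⁻⁴⁴ / (0.15)^2 = 2.2×10⁻⁴²
s = 4.3×10⁻¹⁵ M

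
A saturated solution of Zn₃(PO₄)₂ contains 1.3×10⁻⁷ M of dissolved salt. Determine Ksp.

Zn₃(PO₄)₂(s) ⇌ 3 Zn²⁺(aq) + 2 PO₄³⁻(aq)
If s mol/L of Zn₃(PO₄)₂ dissolves, [Zn²⁺] = 3s and [PO₄³⁻] = 2s.
Ksp = [Zn²⁺]^3[PO₄³⁻]^2 = (3s)^3 · (2s)^2 = 108s^5
Ksp = 108 × (1.3×10⁻⁷)^5 = 4.0×10⁻³³

Ksp = 4.0×10⁻³³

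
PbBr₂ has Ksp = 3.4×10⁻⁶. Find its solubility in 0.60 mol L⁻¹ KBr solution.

PbBr₂(s) ⇌ Pb²⁺(aq) + 2 Br⁻(aq)
With Br⁻ already at 0.60 mol L⁻¹ and s small, take [Br⁻] ≈ 0.60 mol L⁻¹ and [Pb²⁺] = s.
Ksp = [Pb²⁺][Br⁻]^2 = s(0.60)^2
s = 3.4×10⁻⁶ / (0.60)^2 = 9.4×10⁻⁶
s = 9.4×10⁻⁶ mol L⁻¹

9.4×10⁻⁶ M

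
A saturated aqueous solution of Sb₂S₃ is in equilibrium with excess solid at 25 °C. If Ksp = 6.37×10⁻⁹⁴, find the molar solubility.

Sb₂S₃(s) ⇌ 2 Sb³⁺(aq) + 3 S²⁻(aq)
For each mole of Sb₂S₃ that dissolves per liter, [Sb³⁺] = 2s and [S²⁻] = 3s; let s denote this solubility.
Ksp = [Sb³⁺]^2[S²⁻]^3 = (2s)^2 · (3s)^3 = 108s^5
108s^5 = 6.37×10⁻⁹⁴  ⇒  s^5 = 5.90×10⁻⁹⁶
s = (5.90×10⁻⁹⁶)^(1/5) = 9.00×10⁻²⁰ mol L⁻¹

9.00×10⁻²⁰ M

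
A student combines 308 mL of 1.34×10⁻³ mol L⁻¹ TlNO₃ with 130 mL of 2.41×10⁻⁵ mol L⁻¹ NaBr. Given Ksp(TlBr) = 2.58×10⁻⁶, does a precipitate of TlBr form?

No

Total volume after mixing = 308 + 130 = 438 mL.
[Tl⁺] = (1.34×10⁻³)(308)/438 = 9.42×10⁻⁴ mol L⁻¹
[Br⁻] = (2.41×10⁻⁵)(130)/438 = 7.15×10⁻⁶ mol L⁻¹
Q = [Tl⁺][Br⁻] = 6.74×10⁻⁹
Since Q (6.74×10⁻⁹) is less than Ksp (2.58×10⁻⁶), no TlBr precipitates.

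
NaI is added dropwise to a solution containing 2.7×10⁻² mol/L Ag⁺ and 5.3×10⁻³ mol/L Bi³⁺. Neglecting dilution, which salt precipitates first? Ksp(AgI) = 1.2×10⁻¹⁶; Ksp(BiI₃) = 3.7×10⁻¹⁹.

Precipitation begins when Q = Ksp.
For AgI: [I⁻] = (Ksp/[Ag⁺]) = 4.4×10⁻¹⁵ mol/L
For BiI₃: [I⁻] = (Ksp/[Bi³⁺])^(1/3) = 4.1×10⁻⁶ mol/L
Since AgI needs less I⁻ to reach saturation, it precipitates first.

AgI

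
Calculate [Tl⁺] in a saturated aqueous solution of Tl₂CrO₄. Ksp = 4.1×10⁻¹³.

Tl₂CrO₄(s) ⇌ 2 Tl⁺(aq) + CrO₄²⁻(aq)
If s mol/L of Tl₂CrO₄ dissolves, [Tl⁺] = 2s and [CrO₄²⁻] = s.
Ksp = [Tl⁺]^2[CrO₄²⁻] = (2s)^2 · s = 4s^3 = 4.1×10⁻¹³
s = 4.7×10⁻⁵ mol L⁻¹
[Tl⁺] = 2s = 9.4×10⁻⁵ mol L⁻¹

9.4×10⁻⁵ M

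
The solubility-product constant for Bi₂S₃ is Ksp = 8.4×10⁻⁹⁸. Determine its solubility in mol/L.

1.5×10⁻²⁰ M

Bi₂S₃(s) ⇌ 2 Bi³⁺(aq) + 3 S²⁻(aq)
For each mole of Bi₂S₃ that dissolves per liter, [Bi³⁺] = 2s and [S²⁻] = 3s; let s denote this solubility.
Ksp = [Bi³⁺]^2[S²⁻]^3 = (2s)^2 · (3s)^3 = 108s^5
108s^5 = 8.4×10⁻⁹⁸  ⇒  s^5 = 7.8×10⁻¹⁰⁰
s = (7.8×10⁻¹⁰⁰)^(1/5) = 1.5×10⁻²⁰ M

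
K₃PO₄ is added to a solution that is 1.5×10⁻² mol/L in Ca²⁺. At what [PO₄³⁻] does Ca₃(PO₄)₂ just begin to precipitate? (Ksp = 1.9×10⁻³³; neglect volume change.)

Each salt precipitates once Q = Ksp for that salt.
Ca₃(PO₄)₂(s) ⇌ 3 Ca²⁺(aq) + 2 PO₄³⁻(aq)
Ksp = [Ca²⁺]^3[PO₄³⁻]^2 = [PO₄³⁻]^2(1.5×10⁻²)^3
[PO₄³⁻]^2 = 1.9×10⁻³³ / (1.5×10⁻²)^3 = 5.6×10⁻²⁸
[PO₄³⁻] = 2.4×10⁻¹⁴ mol/L

2.4×10⁻¹⁴ M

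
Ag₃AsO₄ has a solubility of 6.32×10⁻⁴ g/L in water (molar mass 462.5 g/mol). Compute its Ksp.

Ksp = 9.41×10⁻²³

Convert to molarity: s = 6.32×10⁻⁴ / 462.5 = 1.3665×10⁻⁶ mol/L
Ag₃AsO₄(s) ⇌ 3 Ag⁺(aq) + AsO₄³⁻(aq)
If s mol/L of Ag₃AsO₄ dissolves, [Ag⁺] = 3s and [AsO₄³⁻] = s.
Ksp = [Ag⁺]^3[AsO₄³⁻] = (3s)^3 · s = 27s^4
Ksp = 27 × (1.3665×10⁻⁶)^4 = 9.41×10⁻²³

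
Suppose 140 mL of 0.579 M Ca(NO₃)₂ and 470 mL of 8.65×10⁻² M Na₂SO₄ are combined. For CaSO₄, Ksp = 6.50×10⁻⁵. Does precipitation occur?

Total volume after mixing = 140 + 470 = 610 mL.
[Ca²⁺] = (0.579)(140)/610 = 0.133 M
[SO₄²⁻] = (8.65×10⁻²)(470)/610 = 6.66×10⁻² M
Q = [Ca²⁺][SO₄²⁻] = 8.86×10⁻³
Q = 8.86×10⁻³ > Ksp = 6.50×10⁻⁵, so the solution is supersaturated and CaSO₄ precipitates.

Yes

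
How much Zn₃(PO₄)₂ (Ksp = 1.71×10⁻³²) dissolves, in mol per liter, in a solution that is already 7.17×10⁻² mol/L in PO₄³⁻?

Zn₃(PO₄)₂(s) ⇌ 3 Zn²⁺(aq) + 2 PO₄³⁻(aq)
The solution already contains PO₄³⁻ at 7.17×10⁻² mol/L. Let s be the molar solubility of Zn₃(PO₄)₂.
[PO₄³⁻] ≈ 7.17×10⁻² mol/L (common ion dominates); [Zn²⁺] = 3s.
Ksp = [Zn²⁺]^3[PO₄³⁻]^2 = (3s)^3(7.17×10⁻²)^2
(3s)^3 = 1.71×10⁻³² / (7.17×10⁻²)^2 = 3.33×10⁻³⁰
s = 4.98×10⁻¹¹ mol/L

4.98×10⁻¹¹ M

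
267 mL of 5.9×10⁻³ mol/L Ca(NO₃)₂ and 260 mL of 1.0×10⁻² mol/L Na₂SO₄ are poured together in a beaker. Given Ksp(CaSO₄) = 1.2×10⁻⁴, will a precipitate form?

No

Total volume after mixing = 267 + 260 = 527 mL.
[Ca²⁺] = (5.9×10⁻³)(267)/527 = 3.0×10⁻³ mol/L
[SO₄²⁻] = (1.0×10⁻²)(260)/527 = 4.9×10⁻³ mol/L
Q = [Ca²⁺][SO₄²⁻] = 1.5×10⁻⁵
Q = 1.5×10⁻⁵ < Ksp = 1.2×10⁻⁴, so the solution is unsaturated and no precipitate forms.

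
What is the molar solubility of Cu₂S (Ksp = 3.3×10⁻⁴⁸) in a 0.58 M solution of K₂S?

1.2×10⁻²⁴ M

Cu₂S(s) ⇌ 2 Cu⁺(aq) + S²⁻(aq)
Let s be the solubility of Cu₂S here. The common ion gives [S²⁻] ≈ 0.58 M, and [Cu⁺] = 2s.
Ksp = [Cu⁺]^2[S²⁻] = (2s)^2(0.58)
(2s)^2 = 3.3×10⁻⁴⁸ / (0.58) = 5.7×10⁻⁴⁸
s = 1.2×10⁻²⁴ M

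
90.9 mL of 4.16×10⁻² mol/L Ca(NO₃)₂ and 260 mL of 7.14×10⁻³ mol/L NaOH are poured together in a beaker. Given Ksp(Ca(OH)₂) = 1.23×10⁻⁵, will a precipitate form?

After mixing, V = 90.9 mL + 260 mL = 350.9 mL.
[Ca²⁺] = (4.16×10⁻²)(90.9)/350.9 = 1.08×10⁻² mol/L
[OH⁻] = (7.14×10⁻³)(260)/350.9 = 5.29×10⁻³ mol/L
Q = [Ca²⁺][OH⁻]^2 = 3.02×10⁻⁷
Since Q (3.02×10⁻⁷) is less than Ksp (1.23×10⁻⁵), no Ca(OH)₂ precipitates.

No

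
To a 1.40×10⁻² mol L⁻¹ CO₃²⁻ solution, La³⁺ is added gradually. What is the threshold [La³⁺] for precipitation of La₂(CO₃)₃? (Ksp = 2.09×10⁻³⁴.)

A salt starts to precipitate once the ion product Q reaches its Ksp.
La₂(CO₃)₃(s) ⇌ 2 La³⁺(aq) + 3 CO₃²⁻(aq)
Ksp = [La³⁺]^2[CO₃²⁻]^3 = [La³⁺]^2(1.40×10⁻²)^3
[La³⁺]^2 = 2.09×10⁻³⁴ / (1.40×10⁻²)^3 = 7.62×10⁻²⁹
[La³⁺] = 8.73×10⁻¹⁵ mol L⁻¹

8.73×10⁻¹⁵ M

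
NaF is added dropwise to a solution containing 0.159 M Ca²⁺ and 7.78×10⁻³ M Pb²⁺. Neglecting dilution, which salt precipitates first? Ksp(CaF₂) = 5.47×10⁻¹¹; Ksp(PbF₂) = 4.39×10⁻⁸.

Each salt precipitates once Q = Ksp for that salt.
For CaF₂: [F⁻] = (Ksp/[Ca²⁺])^(1/2) = 1.85×10⁻⁵ M
For PbF₂: [F⁻] = (Ksp/[Pb²⁺])^(1/2) = 2.38×10⁻³ M
The smaller threshold [F⁻] is reached first, so CaF₂ precipitates first.

CaF₂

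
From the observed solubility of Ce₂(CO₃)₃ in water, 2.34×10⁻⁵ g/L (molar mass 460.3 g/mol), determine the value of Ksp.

s = (2.34×10⁻⁵ g L⁻¹)/(460.3 g mol⁻¹) = 5.0836×10⁻⁸ M
Ce₂(CO₃)₃(s) ⇌ 2 Ce³⁺(aq) + 3 CO₃²⁻(aq)
Let s be the molar solubility. Then [Ce³⁺] = 2s and [CO₃²⁻] = 3s.
Ksp = [Ce³⁺]^2[CO₃²⁻]^3 = (2s)^2 · (3s)^3 = 108s^5
Ksp = 108 × (5.0836×10⁻⁸)^5 = 3.67×10⁻³⁵

Ksp = 3.67×10⁻³⁵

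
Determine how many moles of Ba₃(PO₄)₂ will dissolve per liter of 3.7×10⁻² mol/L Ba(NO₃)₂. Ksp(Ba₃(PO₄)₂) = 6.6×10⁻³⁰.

Ba₃(PO₄)₂(s) ⇌ 3 Ba²⁺(aq) + 2 PO₄³⁻(aq)
Let s be the solubility of Ba₃(PO₄)₂ here. The common ion gives [Ba²⁺] ≈ 3.7×10⁻² mol/L, and [PO₄³⁻] = 2s.
Ksp = [Ba²⁺]^3[PO₄³⁻]^2 = (3.7×10⁻²)^3(2s)^2
(2s)^2 = 6.6×10⁻³⁰ / (3.7×10⁻²)^3 = 1.3×10⁻²⁵
s = 1.8×10⁻¹³ mol/L

1.8×10⁻¹³ M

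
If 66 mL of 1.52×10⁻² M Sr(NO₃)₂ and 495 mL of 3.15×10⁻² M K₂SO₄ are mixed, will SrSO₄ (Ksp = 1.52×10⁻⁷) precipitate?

Yes

After mixing, V = 66 mL + 495 mL = 561 mL.
[Sr²⁺] = (1.52×10⁻²)(66)/561 = 1.79×10⁻³ M
[SO₄²⁻] = (3.15×10⁻²)(495)/561 = 2.78×10⁻² M
Q = [Sr²⁺][SO₄²⁻] = 4.97×10⁻⁵
Q = 4.97×10⁻⁵ > Ksp = 1.52×10⁻⁷, so the solution is supersaturated and SrSO₄ precipitates.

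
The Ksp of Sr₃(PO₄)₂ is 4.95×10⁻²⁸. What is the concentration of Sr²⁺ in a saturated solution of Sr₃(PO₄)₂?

Sr₃(PO₄)₂(s) ⇌ 3 Sr²⁺(aq) + 2 PO₄³⁻(aq)
For each mole of Sr₃(PO₄)₂ that dissolves per liter, [Sr²⁺] = 3s and [PO₄³⁻] = 2s; let s denote this solubility.
Ksp = [Sr²⁺]^3[PO₄³⁻]^2 = (3s)^3 · (2s)^2 = 108s^5 = 4.95×10⁻²⁸
s = 1.36×10⁻⁶ M
[Sr²⁺] = 3s = 4.07×10⁻⁶ M

4.07×10⁻⁶ M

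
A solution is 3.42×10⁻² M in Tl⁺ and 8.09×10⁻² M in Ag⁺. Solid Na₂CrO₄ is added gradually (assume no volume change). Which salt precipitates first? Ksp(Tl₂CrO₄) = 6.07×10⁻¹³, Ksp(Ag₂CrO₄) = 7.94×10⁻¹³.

The threshold for precipitation is Q = Ksp.
For Tl₂CrO₄: [CrO₄²⁻] = (Ksp/[Tl⁺]^2) = 5.19×10⁻¹⁰ M
For Ag₂CrO₄: [CrO₄²⁻] = (Ksp/[Ag⁺]^2) = 1.21×10⁻¹⁰ M
Since Ag₂CrO₄ needs less CrO₄²⁻ to reach saturation, it precipitates first.

Ag₂CrO₄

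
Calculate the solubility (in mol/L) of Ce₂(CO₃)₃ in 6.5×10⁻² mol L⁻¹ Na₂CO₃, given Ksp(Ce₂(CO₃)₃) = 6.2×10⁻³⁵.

Ce₂(CO₃)₃(s) ⇌ 2 Ce³⁺(aq) + 3 CO₃²⁻(aq)
The solution already contains CO₃²⁻ at 6.5×10⁻² mol L⁻¹. Let s be the molar solubility of Ce₂(CO₃)₃.
[CO₃²⁻] ≈ 6.5×10⁻² mol L⁻¹ (common ion dominates); [Ce³⁺] = 2s.
Ksp = [Ce³⁺]^2[CO₃²⁻]^3 = (2s)^2(6.5×10⁻²)^3
(2s)^2 = 6.2×10⁻³⁵ / (6.5×10⁻²)^3 = 2.3×10⁻³¹
s = 2.4×10⁻¹⁶ mol L⁻¹

2.4×10⁻¹⁶ M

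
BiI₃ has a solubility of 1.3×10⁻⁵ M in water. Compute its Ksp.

BiI₃(s) ⇌ Bi³⁺(aq) + 3 I⁻(aq)
With molar solubility s: [Bi³⁺] = s, [I⁻] = 3s.
Ksp = [Bi³⁺][I⁻]^3 = s · (3s)^3 = 27s^4
Ksp = 27 × (1.3×10⁻⁵)^4 = 7.7×10⁻¹⁹

Ksp = 7.7×10⁻¹⁹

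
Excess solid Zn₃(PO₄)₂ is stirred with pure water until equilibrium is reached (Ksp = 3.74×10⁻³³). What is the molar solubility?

1.28×10⁻⁷ M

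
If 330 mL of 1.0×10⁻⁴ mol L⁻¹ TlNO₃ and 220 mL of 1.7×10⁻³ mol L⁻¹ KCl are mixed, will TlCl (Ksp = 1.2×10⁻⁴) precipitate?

No

The combined volume is 550 mL.
[Tl⁺] = (1.0×10⁻⁴)(330)/550 = 6.0×10⁻⁵ mol L⁻¹
[Cl⁻] = (1.7×10⁻³)(220)/550 = 6.8×10⁻⁴ mol L⁻¹
Q = [Tl⁺][Cl⁻] = 4.1×10⁻⁸
Q < Ksp (4.1×10⁻⁸ vs 1.2×10⁻⁴); the solution remains unsaturated and no precipitate forms.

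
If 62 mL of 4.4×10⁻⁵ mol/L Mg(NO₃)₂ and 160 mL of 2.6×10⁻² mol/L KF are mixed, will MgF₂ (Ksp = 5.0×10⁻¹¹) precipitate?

Yes

The combined volume is 222 mL.
[Mg²⁺] = (4.4×10⁻⁵)(62)/222 = 1.2×10⁻⁵ mol/L
[F⁻] = (2.6×10⁻²)(160)/222 = 1.9×10⁻² mol/L
Q = [Mg²⁺][F⁻]^2 = 4.3×10⁻⁹
Because Q > Ksp (4.3×10⁻⁹ vs 5.0×10⁻¹¹), a precipitate of MgF₂ forms.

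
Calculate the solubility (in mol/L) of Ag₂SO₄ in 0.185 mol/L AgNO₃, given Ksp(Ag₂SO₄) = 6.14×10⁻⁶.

Ag₂SO₄(s) ⇌ 2 Ag⁺(aq) + SO₄²⁻(aq)
Let s be the solubility of Ag₂SO₄ here. The common ion gives [Ag⁺] ≈ 0.185 mol/L, and [SO₄²⁻] = s.
Ksp = [Ag⁺]^2[SO₄²⁻] = (0.185)^2s
s = 6.14×10⁻⁶ / (0.185)^2 = 1.79×10⁻⁴
s = 1.79×10⁻⁴ mol/L

1.79×10⁻⁴ M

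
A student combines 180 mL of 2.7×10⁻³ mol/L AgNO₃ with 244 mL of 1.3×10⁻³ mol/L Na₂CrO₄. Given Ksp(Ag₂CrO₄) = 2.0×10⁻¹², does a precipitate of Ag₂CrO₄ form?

Yes

After mixing, V = 180 mL + 244 mL = 424 mL.
[Ag⁺] = (2.7×10⁻³)(180)/424 = 1.1×10⁻³ mol/L
[CrO₄²⁻] = (1.3×10⁻³)(244)/424 = 7.5×10⁻⁴ mol/L
Q = [Ag⁺]^2[CrO₄²⁻] = 9.8×10⁻¹⁰
Q = 9.8×10⁻¹⁰ > Ksp = 2.0×10⁻¹², so the solution is supersaturated and Ag₂CrO₄ precipitates.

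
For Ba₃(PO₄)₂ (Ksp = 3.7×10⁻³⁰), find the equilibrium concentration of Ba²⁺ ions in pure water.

1.5×10⁻⁶ M

Ba₃(PO₄)₂(s) ⇌ 3 Ba²⁺(aq) + 2 PO₄³⁻(aq)
If s mol/L of Ba₃(PO₄)₂ dissolves, [Ba²⁺] = 3s and [PO₄³⁻] = 2s.
Ksp = [Ba²⁺]^3[PO₄³⁻]^2 = (3s)^3 · (2s)^2 = 108s^5 = 3.7×10⁻³⁰
s = 5.1×10⁻⁷ mol L⁻¹
[Ba²⁺] = 3s = 1.5×10⁻⁶ mol L⁻¹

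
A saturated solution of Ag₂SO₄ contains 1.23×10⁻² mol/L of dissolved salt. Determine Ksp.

Ag₂SO₄(s) ⇌ 2 Ag⁺(aq) + SO₄²⁻(aq)
With molar solubility s: [Ag⁺] = 2s, [SO₄²⁻] = s.
Ksp = [Ag⁺]^2[SO₄²⁻] = (2s)^2 · s = 4s^3
Ksp = 4 × (1.23×10⁻²)^3 = 7.44×10⁻⁶

Ksp = 7.44×10⁻⁶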